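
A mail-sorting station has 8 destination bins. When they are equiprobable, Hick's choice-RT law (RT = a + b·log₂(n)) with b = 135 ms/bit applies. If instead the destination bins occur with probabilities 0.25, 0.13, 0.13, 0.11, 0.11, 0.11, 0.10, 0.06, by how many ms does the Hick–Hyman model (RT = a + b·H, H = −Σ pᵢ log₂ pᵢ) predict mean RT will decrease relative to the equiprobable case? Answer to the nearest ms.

The RT saving is b·ΔH. Equiprobable H₀ = log₂(8) = 3.0000 bits; with the given probabilities H = 2.8919 bits.
b·(H₀ − H) = 135 × (3.0000 − 2.8919) = 14.60 ms.

15 ms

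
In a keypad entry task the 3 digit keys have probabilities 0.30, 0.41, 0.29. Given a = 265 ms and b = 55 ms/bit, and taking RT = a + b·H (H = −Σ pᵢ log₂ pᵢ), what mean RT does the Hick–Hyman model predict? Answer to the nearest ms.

Entropy contributions −pᵢ log₂ pᵢ: 0.5211, 0.5274, 0.5179; sum H = 1.5664 bits.
RT = a + bH = 265 + 55·1.5664 = 351.15 ms.

351 ms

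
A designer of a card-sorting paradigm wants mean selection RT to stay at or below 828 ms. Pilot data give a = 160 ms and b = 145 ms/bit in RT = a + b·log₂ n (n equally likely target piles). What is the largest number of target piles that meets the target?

24

Set 160 + 145·log₂ n ≤ 828 → log₂ n ≤ (828 − 160)/145 = 4.6069.
So n ≤ 2^4.6069 = 24.368; the largest integer n is 24.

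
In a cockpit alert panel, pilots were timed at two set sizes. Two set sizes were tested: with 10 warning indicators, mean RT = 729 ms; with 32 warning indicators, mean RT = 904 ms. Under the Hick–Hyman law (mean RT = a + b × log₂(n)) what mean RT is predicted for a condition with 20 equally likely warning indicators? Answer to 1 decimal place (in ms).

Solve the two-equation system in a and b:
  b = (904 − 729) / (log₂ 32 − log₂ 10) = 175 / (5 − 3.3219) = 104.286 ms/bit
  a = 729 − 104.286 × 3.3219 = 382.568 ms
Then RT(20) = 382.568 + 104.286 × log₂ 20 = 382.568 + 104.286 × 4.3219 ≈ 833.286 ms.

833.3 ms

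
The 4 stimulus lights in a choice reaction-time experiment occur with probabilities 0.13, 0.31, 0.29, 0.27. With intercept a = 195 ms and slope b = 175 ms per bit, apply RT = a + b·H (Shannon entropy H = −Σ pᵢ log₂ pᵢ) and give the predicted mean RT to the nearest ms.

Entropy contributions −pᵢ log₂ pᵢ: 0.3826, 0.5238, 0.5179, 0.5100; sum H = 1.9344 bits.
RT = a + bH = 195 + 175·1.9344 = 533.51 ms.

534 ms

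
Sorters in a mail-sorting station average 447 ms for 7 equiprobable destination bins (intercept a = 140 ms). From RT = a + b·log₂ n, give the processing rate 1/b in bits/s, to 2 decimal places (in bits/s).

b = (447 − 140)/log₂ 7 = 307/2.8074 = 109.356 ms per bit = 0.10936 s/bit; the reciprocal is 9.144 bits/s.

9.14 bits/s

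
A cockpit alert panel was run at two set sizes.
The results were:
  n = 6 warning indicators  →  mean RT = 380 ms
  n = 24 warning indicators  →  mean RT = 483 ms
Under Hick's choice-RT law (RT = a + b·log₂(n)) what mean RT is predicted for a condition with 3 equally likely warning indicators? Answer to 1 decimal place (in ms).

With log₂ n on the abscissa the relation is linear; from the two conditions:
  b = (483 − 380) / (log₂ 24 − log₂ 6) = 103 / (4.5850 − 2.5850) = 51.500 ms/bit
  a = 380 − 51.500 × 2.5850 = 246.874 ms
Then RT(3) = 246.874 + 51.500 × log₂ 3 = 246.874 + 51.500 × 1.5850 ≈ 328.500 ms.

328.5 ms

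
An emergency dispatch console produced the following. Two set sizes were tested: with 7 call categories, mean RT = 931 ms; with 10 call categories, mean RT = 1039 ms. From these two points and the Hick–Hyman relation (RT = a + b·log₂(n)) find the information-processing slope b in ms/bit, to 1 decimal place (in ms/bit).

The slope on a log₂ axis is (1039 − 931) / (3.3219 − 2.8074) = 209.883 ms/bit.

209.9 ms/bit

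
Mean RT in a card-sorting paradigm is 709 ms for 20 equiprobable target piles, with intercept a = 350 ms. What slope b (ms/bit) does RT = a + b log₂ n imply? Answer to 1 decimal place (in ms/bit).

83.1 ms/bit

log₂(20) = 4.3219 bits.
b = (RT − a)/log₂ n = (709 − 350) / 4.3219 = 83.065 ms/bit.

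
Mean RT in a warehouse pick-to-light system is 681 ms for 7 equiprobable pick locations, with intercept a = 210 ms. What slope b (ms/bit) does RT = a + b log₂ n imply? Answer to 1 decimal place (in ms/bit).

7 alternatives carry log₂ 7 = 2.8074 bits; the choice cost is 681 − 210 = 471 ms, so b = 471/2.8074 = 167.774 ms/bit.

167.8 ms/bit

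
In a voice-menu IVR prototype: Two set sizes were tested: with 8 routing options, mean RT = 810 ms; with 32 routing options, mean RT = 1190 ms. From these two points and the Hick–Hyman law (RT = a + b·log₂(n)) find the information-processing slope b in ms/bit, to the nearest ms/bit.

b = (RT₂ − RT₁)/(log₂ n₂ − log₂ n₁) = (1190 − 810)/(5 − 3) = 190 ms/bit.

190 ms/bit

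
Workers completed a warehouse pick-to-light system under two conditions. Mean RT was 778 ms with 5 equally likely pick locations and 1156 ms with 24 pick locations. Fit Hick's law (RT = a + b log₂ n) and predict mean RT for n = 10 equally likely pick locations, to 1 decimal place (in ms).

Fit slope and intercept:
  b = (1156 − 778) / (log₂ 24 − log₂ 5) = 378 / (4.5850 − 2.3219) = 167.032 ms/bit
  a = 778 − 167.032 × 2.3219 = 390.163 ms
Then RT(10) = 390.163 + 167.032 × log₂ 10 = 390.163 + 167.032 × 3.3219 ≈ 945.032 ms.

945.0 ms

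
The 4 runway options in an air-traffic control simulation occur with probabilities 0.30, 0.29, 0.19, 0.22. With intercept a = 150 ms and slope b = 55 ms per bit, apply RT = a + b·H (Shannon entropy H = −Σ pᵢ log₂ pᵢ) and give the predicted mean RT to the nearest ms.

H = 0.30·log₂(1/0.30) + 0.29·log₂(1/0.29) + 0.19·log₂(1/0.19) + 0.22·log₂(1/0.22) = 1.9748 bits.
RT = 150 + 55 × 1.9748 = 258.61 ms.

259 ms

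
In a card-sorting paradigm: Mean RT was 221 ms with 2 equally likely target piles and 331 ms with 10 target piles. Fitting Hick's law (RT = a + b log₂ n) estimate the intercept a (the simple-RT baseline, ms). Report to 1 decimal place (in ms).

b = (RT₂ − RT₁)/(log₂ n₂ − log₂ n₁) = (331 − 221)/(3.3219 − 1) = 47.374 ms/bit.
a = RT₁ − b·log₂ n₁ = 221 − 47.374 × 1 = 173.626 ms.

173.6 ms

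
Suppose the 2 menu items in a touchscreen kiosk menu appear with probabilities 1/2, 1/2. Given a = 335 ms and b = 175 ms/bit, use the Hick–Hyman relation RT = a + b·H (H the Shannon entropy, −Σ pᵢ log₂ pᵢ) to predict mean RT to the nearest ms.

Each term −pᵢ log₂ pᵢ: 0.5·1 + 0.5·1; summed, H = 1.000 bits.
Mean RT = a + bH = 335 + 175·1.000 = 510.00 ms.

510 ms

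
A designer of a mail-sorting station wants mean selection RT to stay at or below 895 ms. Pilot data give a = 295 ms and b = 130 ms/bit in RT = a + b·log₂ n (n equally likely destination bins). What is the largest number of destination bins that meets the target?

Set 295 + 130·log₂ n ≤ 895 → log₂ n ≤ (895 − 295)/130 = 4.6154.
So n ≤ 2^4.6154 = 24.511; the largest integer n is 24.

24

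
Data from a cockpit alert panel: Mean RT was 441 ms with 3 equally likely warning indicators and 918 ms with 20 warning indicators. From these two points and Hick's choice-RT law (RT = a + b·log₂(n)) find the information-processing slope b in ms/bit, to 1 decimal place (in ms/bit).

174.3 ms/bit

b = (RT₂ − RT₁)/(log₂ n₂ − log₂ n₁) = (918 − 441)/(4.3219 − 1.5850) = 174.281 ms/bit.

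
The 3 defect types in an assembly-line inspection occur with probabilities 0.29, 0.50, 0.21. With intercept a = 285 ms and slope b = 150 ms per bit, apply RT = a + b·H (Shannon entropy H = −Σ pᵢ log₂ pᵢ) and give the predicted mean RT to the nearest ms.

H = 0.29·log₂(1/0.29) + 0.50·log₂(1/0.50) + 0.21·log₂(1/0.21) = 1.4907 bits.
RT = 285 + 150 × 1.4907 = 508.61 ms.

509 ms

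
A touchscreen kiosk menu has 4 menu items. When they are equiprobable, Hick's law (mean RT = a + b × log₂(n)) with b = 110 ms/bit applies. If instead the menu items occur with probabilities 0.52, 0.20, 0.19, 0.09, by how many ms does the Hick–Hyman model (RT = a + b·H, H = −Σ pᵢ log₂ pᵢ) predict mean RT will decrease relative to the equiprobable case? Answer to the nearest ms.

30 ms

Equiprobable entropy H₀ = log₂ 4 = 2.0000 bits.
Skewed entropy H = −Σ pᵢ log₂ pᵢ = 1.7228 bits.
ΔRT = b·(H₀ − H) = 110 × 0.2772 = 30.49 ms.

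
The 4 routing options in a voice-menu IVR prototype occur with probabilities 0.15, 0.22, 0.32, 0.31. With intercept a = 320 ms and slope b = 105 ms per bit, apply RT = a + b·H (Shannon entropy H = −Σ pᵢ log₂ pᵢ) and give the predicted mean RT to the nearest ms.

H = 0.15·log₂(1/0.15) + 0.22·log₂(1/0.22) + 0.32·log₂(1/0.32) + 0.31·log₂(1/0.31) = 1.9409 bits.
RT = 320 + 105 × 1.9409 = 523.80 ms.

524 ms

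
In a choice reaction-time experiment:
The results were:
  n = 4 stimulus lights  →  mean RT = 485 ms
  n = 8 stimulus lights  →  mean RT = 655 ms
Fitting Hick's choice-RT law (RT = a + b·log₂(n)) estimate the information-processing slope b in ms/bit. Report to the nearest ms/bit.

Slope: b = (655 − 485) / (log₂ 8 − log₂ 4) = 170/1.0000 = 170 ms/bit.

170 ms/bit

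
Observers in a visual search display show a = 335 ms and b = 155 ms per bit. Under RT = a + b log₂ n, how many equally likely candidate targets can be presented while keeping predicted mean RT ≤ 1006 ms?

20

Information budget: (1006 − 335)/155 = 4.3290 bits, so n ≤ 2^4.3290 = 20.099 → at most 20.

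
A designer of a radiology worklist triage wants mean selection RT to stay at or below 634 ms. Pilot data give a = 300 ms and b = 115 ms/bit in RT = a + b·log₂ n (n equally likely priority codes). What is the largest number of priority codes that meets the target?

115·log₂ n ≤ 634 − 300 = 334, giving log₂ n ≤ 2.9043 and n ≤ 7.487. The largest whole number is 7.

7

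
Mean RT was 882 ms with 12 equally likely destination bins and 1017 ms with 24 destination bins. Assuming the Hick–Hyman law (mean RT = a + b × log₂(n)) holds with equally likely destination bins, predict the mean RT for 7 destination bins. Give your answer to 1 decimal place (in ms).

777.0 ms

RT is linear in log₂ n, so two points fix the line:
  b = (1017 − 882) / (log₂ 24 − log₂ 12) = 135 / (4.5850 − 3.5850) = 135.000 ms/bit
  a = 882 − 135.000 × 3.5850 = 398.030 ms
Then RT(7) = 398.030 + 135.000 × log₂ 7 = 398.030 + 135.000 × 2.8074 ≈ 777.023 ms.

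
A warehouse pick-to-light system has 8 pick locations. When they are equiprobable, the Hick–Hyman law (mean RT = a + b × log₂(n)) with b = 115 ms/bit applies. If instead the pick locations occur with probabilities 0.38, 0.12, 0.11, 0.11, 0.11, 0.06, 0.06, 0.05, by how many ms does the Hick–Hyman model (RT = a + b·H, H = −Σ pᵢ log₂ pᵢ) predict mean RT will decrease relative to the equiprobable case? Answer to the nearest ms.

The RT saving is b·ΔH. Equiprobable H₀ = log₂(8) = 3.0000 bits; with the given probabilities H = 2.6515 bits.
b·(H₀ − H) = 115 × (3.0000 − 2.6515) = 40.07 ms.

40 ms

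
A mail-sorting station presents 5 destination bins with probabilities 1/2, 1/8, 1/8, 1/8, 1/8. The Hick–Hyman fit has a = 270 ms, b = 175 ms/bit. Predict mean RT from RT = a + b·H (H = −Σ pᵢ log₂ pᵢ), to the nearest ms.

620 ms

H = −Σ pᵢ log₂ pᵢ = 0.5·1 + 0.125·3 + 0.125·3 + 0.125·3 + 0.125·3 = 2.000 bits.
RT = 270 + 175 × 2.000 = 620.00 ms.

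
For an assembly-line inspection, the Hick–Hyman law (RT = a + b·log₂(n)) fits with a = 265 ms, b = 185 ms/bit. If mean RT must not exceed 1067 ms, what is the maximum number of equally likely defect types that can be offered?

Set 265 + 185·log₂ n ≤ 1067 → log₂ n ≤ (1067 − 265)/185 = 4.3351.
So n ≤ 2^4.3351 = 20.184; the largest integer n is 20.

20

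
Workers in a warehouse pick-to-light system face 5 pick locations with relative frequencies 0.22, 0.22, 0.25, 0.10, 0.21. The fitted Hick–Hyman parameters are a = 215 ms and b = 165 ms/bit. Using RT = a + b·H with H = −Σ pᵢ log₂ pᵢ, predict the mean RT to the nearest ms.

589 ms

H = 0.22·log₂(1/0.22) + 0.22·log₂(1/0.22) + 0.25·log₂(1/0.25) + 0.10·log₂(1/0.10) + 0.21·log₂(1/0.21) = 2.2662 bits.
RT = 215 + 165 × 2.2662 = 588.92 ms.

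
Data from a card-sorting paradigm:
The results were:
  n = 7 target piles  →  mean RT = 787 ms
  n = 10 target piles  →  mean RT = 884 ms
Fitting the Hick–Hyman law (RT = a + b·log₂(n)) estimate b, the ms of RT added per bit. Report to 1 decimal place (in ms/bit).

188.5 ms/bit

The slope on a log₂ axis is (884 − 787) / (3.3219 − 2.8074) = 188.506 ms/bit.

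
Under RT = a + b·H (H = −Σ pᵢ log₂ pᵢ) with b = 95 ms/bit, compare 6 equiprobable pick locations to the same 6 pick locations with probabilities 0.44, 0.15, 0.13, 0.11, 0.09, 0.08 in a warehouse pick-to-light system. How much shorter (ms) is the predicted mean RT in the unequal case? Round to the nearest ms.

Equiprobable entropy H₀ = log₂ 6 = 2.5850 bits.
Skewed entropy H = −Σ pᵢ log₂ pᵢ = 2.2688 bits.
ΔRT = b·(H₀ − H) = 95 × 0.3162 = 30.04 ms.

30 ms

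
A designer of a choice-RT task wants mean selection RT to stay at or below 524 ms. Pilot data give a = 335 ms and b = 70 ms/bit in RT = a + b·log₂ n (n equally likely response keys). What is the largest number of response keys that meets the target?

6

70·log₂ n ≤ 524 − 335 = 189, giving log₂ n ≤ 2.7000 and n ≤ 6.498. The largest whole number is 6.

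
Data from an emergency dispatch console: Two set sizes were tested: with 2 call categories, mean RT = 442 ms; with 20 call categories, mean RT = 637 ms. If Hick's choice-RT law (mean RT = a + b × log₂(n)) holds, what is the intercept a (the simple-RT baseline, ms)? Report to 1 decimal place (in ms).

The slope on a log₂ axis is (637 − 442) / (4.3219 − 1) = 58.701 ms/bit.
Intercept: a = 442 − 58.701·log₂(2) = 383.299 ms.

383.3 ms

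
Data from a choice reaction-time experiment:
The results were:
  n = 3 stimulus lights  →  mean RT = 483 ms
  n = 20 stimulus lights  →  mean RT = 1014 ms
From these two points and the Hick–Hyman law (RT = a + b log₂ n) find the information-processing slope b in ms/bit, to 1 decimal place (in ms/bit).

194.0 ms/bit

Slope: b = (1014 − 483) / (log₂ 20 − log₂ 3) = 531/2.7370 = 194.010 ms/bit.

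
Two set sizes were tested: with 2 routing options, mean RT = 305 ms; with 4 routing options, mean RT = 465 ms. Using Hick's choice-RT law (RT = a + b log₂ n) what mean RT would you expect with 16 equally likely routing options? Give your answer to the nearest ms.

785 ms

With log₂ n on the abscissa the relation is linear; from the two conditions:
  b = (465 − 305) / (log₂ 4 − log₂ 2) = 160 / (2 − 1) = 160 ms/bit
  a = 305 − 160 × 1 = 145 ms
Then RT(16) = 145 + 160 × log₂ 16 = 145 + 160 × 4 ≈ 785.000 ms.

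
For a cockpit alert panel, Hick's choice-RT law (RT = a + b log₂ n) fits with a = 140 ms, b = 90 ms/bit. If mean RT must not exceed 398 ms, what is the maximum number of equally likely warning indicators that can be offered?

7

90·log₂ n ≤ 398 − 140 = 258, giving log₂ n ≤ 2.8667 and n ≤ 7.294. The largest whole number is 7.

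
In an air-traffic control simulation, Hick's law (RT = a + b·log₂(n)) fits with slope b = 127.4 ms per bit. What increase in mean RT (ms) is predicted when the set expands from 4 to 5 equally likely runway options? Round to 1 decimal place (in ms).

41.0 ms

ΔRT = (a + b log₂ n₂) − (a + b log₂ n₁) = b·(log₂ n₂ − log₂ n₁).
log₂(5) − log₂(4) = 2.3219 − 2 = 0.3219.
ΔRT = 127.4 × 0.3219 = 41.014 ms.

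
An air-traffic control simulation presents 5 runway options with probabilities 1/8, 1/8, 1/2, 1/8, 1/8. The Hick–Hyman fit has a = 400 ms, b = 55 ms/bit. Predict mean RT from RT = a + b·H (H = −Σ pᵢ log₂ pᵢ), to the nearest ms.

H = −Σ pᵢ log₂ pᵢ = 0.125·3 + 0.125·3 + 0.5·1 + 0.125·3 + 0.125·3 = 2.000 bits.
RT = 400 + 55 × 2.000 = 510.00 ms.

510 ms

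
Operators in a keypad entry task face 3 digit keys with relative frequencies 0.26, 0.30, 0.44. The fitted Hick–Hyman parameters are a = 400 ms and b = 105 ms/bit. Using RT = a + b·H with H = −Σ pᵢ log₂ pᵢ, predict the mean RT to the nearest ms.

Entropy contributions −pᵢ log₂ pᵢ: 0.5053, 0.5211, 0.5211; sum H = 1.5475 bits.
RT = a + bH = 400 + 105·1.5475 = 562.49 ms.

562 ms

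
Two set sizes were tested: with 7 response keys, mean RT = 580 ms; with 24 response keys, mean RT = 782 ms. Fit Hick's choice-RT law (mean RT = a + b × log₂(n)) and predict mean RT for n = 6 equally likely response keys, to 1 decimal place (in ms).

Fit slope and intercept:
  b = (782 − 580) / (log₂ 24 − log₂ 7) = 202 / (4.5850 − 2.8074) = 113.636 ms/bit
  a = 580 − 113.636 × 2.8074 = 260.984 ms
Then RT(6) = 260.984 + 113.636 × log₂ 6 = 260.984 + 113.636 × 2.5850 ≈ 554.728 ms.

554.7 ms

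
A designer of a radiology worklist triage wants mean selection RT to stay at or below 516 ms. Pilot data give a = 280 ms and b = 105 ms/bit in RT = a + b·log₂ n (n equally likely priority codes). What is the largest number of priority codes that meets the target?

Set 280 + 105·log₂ n ≤ 516 → log₂ n ≤ (516 − 280)/105 = 2.2476.
So n ≤ 2^2.2476 = 4.749; the largest integer n is 4.

4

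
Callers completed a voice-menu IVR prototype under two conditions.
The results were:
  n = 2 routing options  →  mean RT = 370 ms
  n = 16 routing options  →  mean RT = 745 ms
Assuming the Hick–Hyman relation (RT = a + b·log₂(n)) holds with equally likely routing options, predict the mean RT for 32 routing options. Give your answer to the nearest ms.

With log₂ n on the abscissa the relation is linear; from the two conditions:
  b = (745 − 370) / (log₂ 16 − log₂ 2) = 375 / (4 − 1) = 125 ms/bit
  a = 370 − 125 × 1 = 245 ms
Then RT(32) = 245 + 125 × log₂ 32 = 245 + 125 × 5 ≈ 870.000 ms.

870 ms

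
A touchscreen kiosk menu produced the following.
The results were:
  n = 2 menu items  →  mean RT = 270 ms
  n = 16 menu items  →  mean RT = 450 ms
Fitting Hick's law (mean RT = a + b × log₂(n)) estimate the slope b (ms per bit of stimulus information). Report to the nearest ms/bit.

60 ms/bit

The slope on a log₂ axis is (450 − 270) / (4 − 1) = 60 ms/bit.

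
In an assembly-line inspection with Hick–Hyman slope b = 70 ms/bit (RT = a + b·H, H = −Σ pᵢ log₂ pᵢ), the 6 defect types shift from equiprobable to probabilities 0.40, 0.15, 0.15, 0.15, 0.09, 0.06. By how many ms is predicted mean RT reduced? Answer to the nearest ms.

19 ms

The RT saving is b·ΔH. Equiprobable H₀ = log₂(6) = 2.5850 bits; with the given probabilities H = 2.3166 bits.
b·(H₀ − H) = 70 × (2.5850 − 2.3166) = 18.79 ms.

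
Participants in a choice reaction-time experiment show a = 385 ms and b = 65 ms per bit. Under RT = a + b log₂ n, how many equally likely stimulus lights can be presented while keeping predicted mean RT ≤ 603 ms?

10

65·log₂ n ≤ 603 − 385 = 218, giving log₂ n ≤ 3.3538 and n ≤ 10.224. The largest whole number is 10.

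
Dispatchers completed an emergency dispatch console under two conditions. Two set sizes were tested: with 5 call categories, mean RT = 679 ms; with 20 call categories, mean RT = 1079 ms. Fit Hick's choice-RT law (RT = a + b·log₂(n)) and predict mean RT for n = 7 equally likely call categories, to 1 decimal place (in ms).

776.1 ms

RT is linear in log₂ n, so two points fix the line:
  b = (1079 − 679) / (log₂ 20 − log₂ 5) = 400 / (4.3219 − 2.3219) = 200.000 ms/bit
  a = 679 − 200.000 × 2.3219 = 214.614 ms
Then RT(7) = 214.614 + 200.000 × log₂ 7 = 214.614 + 200.000 × 2.8074 ≈ 776.085 ms.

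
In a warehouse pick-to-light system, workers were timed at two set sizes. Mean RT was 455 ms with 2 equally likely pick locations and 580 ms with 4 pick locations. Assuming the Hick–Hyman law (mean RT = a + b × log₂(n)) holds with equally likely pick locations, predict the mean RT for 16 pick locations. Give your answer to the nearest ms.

830 ms

Solve the two-equation system in a and b:
  b = (580 − 455) / (log₂ 4 − log₂ 2) = 125 / (2 − 1) = 125 ms/bit
  a = 455 − 125 × 1 = 330 ms
Then RT(16) = 330 + 125 × log₂ 16 = 330 + 125 × 4 ≈ 830.000 ms.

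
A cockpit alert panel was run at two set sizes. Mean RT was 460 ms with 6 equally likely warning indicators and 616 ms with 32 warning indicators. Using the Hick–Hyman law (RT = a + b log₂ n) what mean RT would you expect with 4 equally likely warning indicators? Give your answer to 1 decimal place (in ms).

Fit slope and intercept:
  b = (616 − 460) / (log₂ 32 − log₂ 6) = 156 / (5 − 2.5850) = 64.595 ms/bit
  a = 460 − 64.595 × 2.5850 = 293.024 ms
Then RT(4) = 293.024 + 64.595 × log₂ 4 = 293.024 + 64.595 × 2 ≈ 422.214 ms.

422.2 ms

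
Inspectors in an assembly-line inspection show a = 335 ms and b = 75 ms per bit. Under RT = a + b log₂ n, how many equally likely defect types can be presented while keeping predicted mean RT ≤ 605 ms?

Set 335 + 75·log₂ n ≤ 605 → log₂ n ≤ (605 − 335)/75 = 3.6000.
So n ≤ 2^3.6000 = 12.126; the largest integer n is 12.

12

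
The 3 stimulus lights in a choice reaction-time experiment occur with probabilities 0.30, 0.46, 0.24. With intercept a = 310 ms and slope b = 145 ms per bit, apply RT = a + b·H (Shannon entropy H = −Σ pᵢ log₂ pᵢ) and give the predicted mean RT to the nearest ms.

532 ms

Entropy contributions −pᵢ log₂ pᵢ: 0.5211, 0.5153, 0.4941; sum H = 1.5306 bits.
RT = a + bH = 310 + 145·1.5306 = 531.93 ms.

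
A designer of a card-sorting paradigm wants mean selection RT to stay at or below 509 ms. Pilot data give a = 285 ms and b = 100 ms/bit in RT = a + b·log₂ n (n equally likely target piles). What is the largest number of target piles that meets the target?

4

Information budget: (509 − 285)/100 = 2.2400 bits, so n ≤ 2^2.2400 = 4.724 → at most 4.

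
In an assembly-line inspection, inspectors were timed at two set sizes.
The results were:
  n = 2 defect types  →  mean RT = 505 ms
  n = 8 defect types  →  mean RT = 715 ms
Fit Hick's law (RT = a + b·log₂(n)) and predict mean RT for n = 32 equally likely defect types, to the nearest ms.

Solve the two-equation system in a and b:
  b = (715 − 505) / (log₂ 8 − log₂ 2) = 210 / (3 − 1) = 105 ms/bit
  a = 505 − 105 × 1 = 400 ms
Then RT(32) = 400 + 105 × log₂ 32 = 400 + 105 × 5 ≈ 925.000 ms.

925 ms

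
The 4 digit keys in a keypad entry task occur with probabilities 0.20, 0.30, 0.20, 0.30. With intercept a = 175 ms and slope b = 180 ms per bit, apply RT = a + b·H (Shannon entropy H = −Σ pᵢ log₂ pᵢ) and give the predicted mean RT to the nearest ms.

530 ms

Entropy contributions −pᵢ log₂ pᵢ: 0.4644, 0.5211, 0.4644, 0.5211; sum H = 1.9710 bits.
RT = a + bH = 175 + 180·1.9710 = 529.77 ms.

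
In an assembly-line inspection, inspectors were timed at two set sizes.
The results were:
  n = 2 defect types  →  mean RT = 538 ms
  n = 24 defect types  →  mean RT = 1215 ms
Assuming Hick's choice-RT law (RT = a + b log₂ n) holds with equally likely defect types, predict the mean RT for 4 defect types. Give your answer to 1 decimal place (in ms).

RT is linear in log₂ n, so two points fix the line:
  b = (1215 − 538) / (log₂ 24 − log₂ 2) = 677 / (4.5850 − 1) = 188.844 ms/bit
  a = 538 − 188.844 × 1 = 349.156 ms
Then RT(4) = 349.156 + 188.844 × log₂ 4 = 349.156 + 188.844 × 2 ≈ 726.844 ms.

726.8 ms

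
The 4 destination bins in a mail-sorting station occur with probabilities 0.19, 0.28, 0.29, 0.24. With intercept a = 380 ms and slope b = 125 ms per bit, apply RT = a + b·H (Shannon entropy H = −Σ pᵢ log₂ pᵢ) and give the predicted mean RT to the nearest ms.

H = 0.19·log₂(1/0.19) + 0.28·log₂(1/0.28) + 0.29·log₂(1/0.29) + 0.24·log₂(1/0.24) = 1.9815 bits.
RT = 380 + 125 × 1.9815 = 627.69 ms.

628 ms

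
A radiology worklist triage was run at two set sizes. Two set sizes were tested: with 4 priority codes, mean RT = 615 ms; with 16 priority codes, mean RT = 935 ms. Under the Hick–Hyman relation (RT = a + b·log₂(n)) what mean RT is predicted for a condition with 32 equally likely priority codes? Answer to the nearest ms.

1095 ms

With log₂ n on the abscissa the relation is linear; from the two conditions:
  b = (935 − 615) / (log₂ 16 − log₂ 4) = 320 / (4 − 2) = 160 ms/bit
  a = 615 − 160 × 2 = 295 ms
Then RT(32) = 295 + 160 × log₂ 32 = 295 + 160 × 5 ≈ 1095.000 ms.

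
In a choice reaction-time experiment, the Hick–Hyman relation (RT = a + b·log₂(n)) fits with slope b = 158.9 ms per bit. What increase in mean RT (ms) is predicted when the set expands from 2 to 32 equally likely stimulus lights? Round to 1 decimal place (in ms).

635.6 ms

ΔRT = (a + b log₂ n₂) − (a + b log₂ n₁) = b·(log₂ n₂ − log₂ n₁).
log₂(32) − log₂(2) = log₂(32/2) = log₂(16) = 4.
ΔRT = 158.9 × 4.0000 = 635.600 ms.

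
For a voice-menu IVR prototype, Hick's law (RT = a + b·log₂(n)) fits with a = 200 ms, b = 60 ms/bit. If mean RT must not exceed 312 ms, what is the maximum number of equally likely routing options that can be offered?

3

Information budget: (312 − 200)/60 = 1.8667 bits, so n ≤ 2^1.8667 = 3.647 → at most 3.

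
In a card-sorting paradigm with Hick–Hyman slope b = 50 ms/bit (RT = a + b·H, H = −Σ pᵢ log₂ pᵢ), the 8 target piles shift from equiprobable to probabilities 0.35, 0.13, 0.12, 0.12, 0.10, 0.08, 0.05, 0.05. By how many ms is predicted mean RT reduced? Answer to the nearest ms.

Equiprobable entropy H₀ = log₂ 8 = 3.0000 bits.
Skewed entropy H = −Σ pᵢ log₂ pᵢ = 2.7028 bits.
ΔRT = b·(H₀ − H) = 50 × 0.2972 = 14.86 ms.

15 ms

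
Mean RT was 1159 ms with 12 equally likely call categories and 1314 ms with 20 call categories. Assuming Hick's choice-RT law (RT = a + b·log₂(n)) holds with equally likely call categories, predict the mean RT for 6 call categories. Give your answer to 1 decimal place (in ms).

948.7 ms

Solve the two-equation system in a and b:
  b = (1314 − 1159) / (log₂ 20 − log₂ 12) = 155 / (4.3219 − 3.5850) = 210.322 ms/bit
  a = 1159 − 210.322 × 3.5850 = 405.004 ms
Then RT(6) = 405.004 + 210.322 × log₂ 6 = 405.004 + 210.322 × 2.5850 ≈ 948.678 ms.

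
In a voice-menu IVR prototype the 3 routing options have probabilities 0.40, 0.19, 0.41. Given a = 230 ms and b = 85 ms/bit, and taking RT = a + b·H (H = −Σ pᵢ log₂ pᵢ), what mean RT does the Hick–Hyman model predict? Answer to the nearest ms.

Entropy contributions −pᵢ log₂ pᵢ: 0.5288, 0.4552, 0.5274; sum H = 1.5114 bits.
RT = a + bH = 230 + 85·1.5114 = 358.47 ms.

358 ms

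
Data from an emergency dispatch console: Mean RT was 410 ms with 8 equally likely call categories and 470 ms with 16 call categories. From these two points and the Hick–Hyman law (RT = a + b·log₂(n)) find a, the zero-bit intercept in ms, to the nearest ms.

The slope on a log₂ axis is (470 − 410) / (4 − 3) = 60 ms/bit.
Intercept: a = 410 − 60·log₂(8) = 230.000 ms.

230 ms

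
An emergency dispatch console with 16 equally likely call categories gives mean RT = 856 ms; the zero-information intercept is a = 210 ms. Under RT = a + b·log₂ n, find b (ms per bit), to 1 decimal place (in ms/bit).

b = (856 − 210) / log₂(16) = 646 / 4 = 161.500 ms/bit.

161.5 ms/bit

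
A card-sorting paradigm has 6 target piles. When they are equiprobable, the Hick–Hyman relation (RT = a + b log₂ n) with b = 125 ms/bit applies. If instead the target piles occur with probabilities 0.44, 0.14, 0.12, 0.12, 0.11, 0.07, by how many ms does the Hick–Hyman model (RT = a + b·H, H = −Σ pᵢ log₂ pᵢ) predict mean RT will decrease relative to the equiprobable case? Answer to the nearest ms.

39 ms

The RT saving is b·ΔH. Equiprobable H₀ = log₂(6) = 2.5850 bits; with the given probabilities H = 2.2712 bits.
b·(H₀ − H) = 125 × (2.5850 − 2.2712) = 39.22 ms.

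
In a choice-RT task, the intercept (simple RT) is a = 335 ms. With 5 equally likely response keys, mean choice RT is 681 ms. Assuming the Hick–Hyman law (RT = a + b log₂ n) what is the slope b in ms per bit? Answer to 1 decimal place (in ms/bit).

149.0 ms/bit

5 alternatives carry log₂ 5 = 2.3219 bits; the choice cost is 681 − 335 = 346 ms, so b = 346/2.3219 = 149.014 ms/bit.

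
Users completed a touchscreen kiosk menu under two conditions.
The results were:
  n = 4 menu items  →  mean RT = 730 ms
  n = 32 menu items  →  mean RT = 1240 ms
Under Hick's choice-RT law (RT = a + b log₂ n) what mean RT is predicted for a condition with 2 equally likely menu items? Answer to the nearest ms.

Fit slope and intercept:
  b = (1240 − 730) / (log₂ 32 − log₂ 4) = 510 / (5 − 2) = 170 ms/bit
  a = 730 − 170 × 2 = 390 ms
Then RT(2) = 390 + 170 × log₂ 2 = 390 + 170 × 1 ≈ 560.000 ms.

560 ms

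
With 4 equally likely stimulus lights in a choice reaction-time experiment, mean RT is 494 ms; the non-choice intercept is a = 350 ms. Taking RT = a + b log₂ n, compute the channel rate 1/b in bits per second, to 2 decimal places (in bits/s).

Choice component = 494 − 350 = 144 ms over log₂(4) = 2 bits.
b = 144 / 2 = 72.000 ms/bit, so 1/b = 13.889 bits/s.

13.89 bits/s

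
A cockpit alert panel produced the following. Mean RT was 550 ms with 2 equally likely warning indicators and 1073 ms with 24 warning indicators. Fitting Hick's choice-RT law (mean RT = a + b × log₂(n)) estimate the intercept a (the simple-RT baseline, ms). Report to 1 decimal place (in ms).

The slope on a log₂ axis is (1073 − 550) / (4.5850 − 1) = 145.887 ms/bit.
Intercept: a = 550 − 145.887·log₂(2) = 404.113 ms.

404.1 ms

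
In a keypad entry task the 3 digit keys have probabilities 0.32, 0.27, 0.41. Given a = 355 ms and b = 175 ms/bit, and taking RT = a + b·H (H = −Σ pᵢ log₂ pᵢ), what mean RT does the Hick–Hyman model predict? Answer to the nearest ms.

629 ms

H = 0.32·log₂(1/0.32) + 0.27·log₂(1/0.27) + 0.41·log₂(1/0.41) = 1.5634 bits.
RT = 355 + 175 × 1.5634 = 628.60 ms.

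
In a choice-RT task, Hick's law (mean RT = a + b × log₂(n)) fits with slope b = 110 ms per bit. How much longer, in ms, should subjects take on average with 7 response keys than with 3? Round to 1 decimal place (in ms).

134.5 ms

ΔRT = (a + b log₂ n₂) − (a + b log₂ n₁) = b·(log₂ n₂ − log₂ n₁).
log₂(7) − log₂(3) = 2.8074 − 1.5850 = 1.2224.
ΔRT = 110 × 1.2224 = 134.463 ms.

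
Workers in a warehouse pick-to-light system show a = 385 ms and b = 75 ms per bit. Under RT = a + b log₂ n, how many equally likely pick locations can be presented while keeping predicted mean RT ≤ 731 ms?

75·log₂ n ≤ 731 − 385 = 346, giving log₂ n ≤ 4.6133 and n ≤ 24.477. The largest whole number is 24.

24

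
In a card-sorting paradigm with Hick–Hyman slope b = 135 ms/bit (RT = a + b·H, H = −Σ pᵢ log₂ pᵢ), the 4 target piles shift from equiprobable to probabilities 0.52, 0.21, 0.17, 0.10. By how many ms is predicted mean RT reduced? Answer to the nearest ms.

Equiprobable entropy H₀ = log₂ 4 = 2.0000 bits.
Skewed entropy H = −Σ pᵢ log₂ pᵢ = 1.7302 bits.
ΔRT = b·(H₀ − H) = 135 × 0.2698 = 36.43 ms.

36 ms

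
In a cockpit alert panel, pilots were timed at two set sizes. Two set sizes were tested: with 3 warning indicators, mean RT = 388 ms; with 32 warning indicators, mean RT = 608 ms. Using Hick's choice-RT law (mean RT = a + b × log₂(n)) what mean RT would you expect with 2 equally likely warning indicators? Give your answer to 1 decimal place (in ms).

350.3 ms

RT is linear in log₂ n, so two points fix the line:
  b = (608 − 388) / (log₂ 32 − log₂ 3) = 220 / (5 − 1.5850) = 64.421 ms/bit
  a = 388 − 64.421 × 1.5850 = 285.895 ms
Then RT(2) = 285.895 + 64.421 × log₂ 2 = 285.895 + 64.421 × 1 ≈ 350.316 ms.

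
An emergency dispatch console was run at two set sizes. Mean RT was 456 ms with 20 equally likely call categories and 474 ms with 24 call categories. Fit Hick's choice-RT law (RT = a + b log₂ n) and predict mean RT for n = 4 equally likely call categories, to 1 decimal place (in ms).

297.1 ms

Fit slope and intercept:
  b = (474 − 456) / (log₂ 24 − log₂ 20) = 18 / (4.5850 − 4.3219) = 68.432 ms/bit
  a = 456 − 68.432 × 4.3219 = 160.241 ms
Then RT(4) = 160.241 + 68.432 × log₂ 4 = 160.241 + 68.432 × 2 ≈ 297.106 ms.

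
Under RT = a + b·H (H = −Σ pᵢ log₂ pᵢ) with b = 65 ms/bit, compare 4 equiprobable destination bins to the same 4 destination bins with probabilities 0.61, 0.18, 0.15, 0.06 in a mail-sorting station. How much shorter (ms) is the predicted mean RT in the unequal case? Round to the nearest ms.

The RT saving is b·ΔH. Equiprobable H₀ = log₂(4) = 2.0000 bits; with the given probabilities H = 1.5344 bits.
b·(H₀ − H) = 65 × (2.0000 − 1.5344) = 30.26 ms.

30 ms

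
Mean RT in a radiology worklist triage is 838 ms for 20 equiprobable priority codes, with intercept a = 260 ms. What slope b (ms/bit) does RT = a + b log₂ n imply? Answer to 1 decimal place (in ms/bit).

b = (838 − 260) / log₂(20) = 578 / 4.3219 = 133.737 ms/bit.

133.7 ms/bit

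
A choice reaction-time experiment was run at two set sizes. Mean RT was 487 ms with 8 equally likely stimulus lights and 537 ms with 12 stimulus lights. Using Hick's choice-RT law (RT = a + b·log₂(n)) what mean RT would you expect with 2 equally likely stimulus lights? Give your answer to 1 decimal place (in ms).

316.0 ms

Solve the two-equation system in a and b:
  b = (537 − 487) / (log₂ 12 − log₂ 8) = 50 / (3.5850 − 3) = 85.476 ms/bit
  a = 487 − 85.476 × 3 = 230.573 ms
Then RT(2) = 230.573 + 85.476 × log₂ 2 = 230.573 + 85.476 × 1 ≈ 316.049 ms.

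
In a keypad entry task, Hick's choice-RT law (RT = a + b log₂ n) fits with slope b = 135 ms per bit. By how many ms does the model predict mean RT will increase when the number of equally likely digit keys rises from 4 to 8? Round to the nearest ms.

135 ms

The intercept a cancels: ΔRT = b·(log₂ n₂ − log₂ n₁) = b·log₂(n₂/n₁).
log₂(8) − log₂(4) = log₂(8/4) = log₂(2) = 1.
ΔRT = 135 × 1.0000 = 135.000 ms.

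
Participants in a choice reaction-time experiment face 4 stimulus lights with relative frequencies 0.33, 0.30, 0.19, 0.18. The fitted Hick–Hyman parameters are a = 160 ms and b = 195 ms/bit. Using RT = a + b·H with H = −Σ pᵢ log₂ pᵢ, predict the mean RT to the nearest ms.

540 ms

Entropy contributions −pᵢ log₂ pᵢ: 0.5278, 0.5211, 0.4552, 0.4453; sum H = 1.9494 bits.
RT = a + bH = 160 + 195·1.9494 = 540.14 ms.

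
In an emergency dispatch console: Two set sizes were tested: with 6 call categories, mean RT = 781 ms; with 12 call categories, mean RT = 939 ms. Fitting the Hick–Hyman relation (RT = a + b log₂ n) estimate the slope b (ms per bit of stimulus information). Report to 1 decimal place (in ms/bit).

The slope on a log₂ axis is (939 − 781) / (3.5850 − 2.5850) = 158.000 ms/bit.

158.0 ms/bit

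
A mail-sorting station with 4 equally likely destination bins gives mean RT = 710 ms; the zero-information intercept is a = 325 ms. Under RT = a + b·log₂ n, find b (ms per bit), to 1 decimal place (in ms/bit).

192.5 ms/bit

log₂(4) = 2 bits.
b = (RT − a)/log₂ n = (710 − 325) / 2 = 192.500 ms/bit.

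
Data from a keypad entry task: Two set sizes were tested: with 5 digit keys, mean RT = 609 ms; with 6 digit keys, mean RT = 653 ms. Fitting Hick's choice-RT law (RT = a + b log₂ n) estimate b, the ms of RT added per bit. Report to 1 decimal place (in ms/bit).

167.3 ms/bit

The slope on a log₂ axis is (653 − 609) / (2.5850 − 2.3219) = 167.278 ms/bit.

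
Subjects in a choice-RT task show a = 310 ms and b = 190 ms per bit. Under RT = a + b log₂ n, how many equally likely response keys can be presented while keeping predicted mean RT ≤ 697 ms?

4

190·log₂ n ≤ 697 − 310 = 387, giving log₂ n ≤ 2.0368 and n ≤ 4.103. The largest whole number is 4.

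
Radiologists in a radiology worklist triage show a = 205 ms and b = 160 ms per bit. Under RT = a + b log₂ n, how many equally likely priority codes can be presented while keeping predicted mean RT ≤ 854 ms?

16

Set 205 + 160·log₂ n ≤ 854 → log₂ n ≤ (854 − 205)/160 = 4.0563.
So n ≤ 2^4.0563 = 16.636; the largest integer n is 16.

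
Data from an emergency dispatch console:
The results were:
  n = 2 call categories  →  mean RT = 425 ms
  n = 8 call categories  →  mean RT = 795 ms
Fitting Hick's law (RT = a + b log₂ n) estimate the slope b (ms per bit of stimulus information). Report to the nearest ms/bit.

185 ms/bit

b = (RT₂ − RT₁)/(log₂ n₂ − log₂ n₁) = (795 − 425)/(3 − 1) = 185 ms/bit.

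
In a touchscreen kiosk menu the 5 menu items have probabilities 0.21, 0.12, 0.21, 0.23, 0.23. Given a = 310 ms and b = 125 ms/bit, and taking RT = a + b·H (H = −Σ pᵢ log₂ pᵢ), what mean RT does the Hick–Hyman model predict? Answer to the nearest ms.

596 ms

H = 0.21·log₂(1/0.21) + 0.12·log₂(1/0.12) + 0.21·log₂(1/0.21) + 0.23·log₂(1/0.23) + 0.23·log₂(1/0.23) = 2.2880 bits.
RT = 310 + 125 × 2.2880 = 596.01 ms.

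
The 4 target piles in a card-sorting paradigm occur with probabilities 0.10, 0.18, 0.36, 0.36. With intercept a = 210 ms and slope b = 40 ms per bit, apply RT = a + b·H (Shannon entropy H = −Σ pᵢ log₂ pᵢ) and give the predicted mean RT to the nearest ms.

Entropy contributions −pᵢ log₂ pᵢ: 0.3322, 0.4453, 0.5306, 0.5306; sum H = 1.8387 bits.
RT = a + bH = 210 + 40·1.8387 = 283.55 ms.

284 ms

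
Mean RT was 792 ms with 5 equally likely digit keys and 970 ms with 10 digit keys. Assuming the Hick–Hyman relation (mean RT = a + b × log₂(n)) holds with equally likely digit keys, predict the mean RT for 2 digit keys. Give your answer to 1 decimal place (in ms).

Solve the two-equation system in a and b:
  b = (970 − 792) / (log₂ 10 − log₂ 5) = 178 / (3.3219 − 2.3219) = 178.000 ms/bit
  a = 792 − 178.000 × 2.3219 = 378.697 ms
Then RT(2) = 378.697 + 178.000 × log₂ 2 = 378.697 + 178.000 × 1 ≈ 556.697 ms.

556.7 ms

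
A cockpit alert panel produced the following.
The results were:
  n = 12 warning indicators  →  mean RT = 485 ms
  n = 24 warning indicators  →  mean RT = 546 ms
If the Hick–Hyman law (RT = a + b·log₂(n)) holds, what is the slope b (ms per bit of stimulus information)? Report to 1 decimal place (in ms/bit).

The slope on a log₂ axis is (546 − 485) / (4.5850 − 3.5850) = 61.000 ms/bit.

61.0 ms/bit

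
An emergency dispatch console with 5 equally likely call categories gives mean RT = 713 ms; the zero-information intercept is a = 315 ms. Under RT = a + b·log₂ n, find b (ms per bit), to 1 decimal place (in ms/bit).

b = (713 − 315) / log₂(5) = 398 / 2.3219 = 171.409 ms/bit.

171.4 ms/bit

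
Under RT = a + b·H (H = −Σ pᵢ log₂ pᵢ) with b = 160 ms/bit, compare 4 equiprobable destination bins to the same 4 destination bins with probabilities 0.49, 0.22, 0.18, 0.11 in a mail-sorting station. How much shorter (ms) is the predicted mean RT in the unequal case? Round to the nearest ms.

35 ms

The RT saving is b·ΔH. Equiprobable H₀ = log₂(4) = 2.0000 bits; with the given probabilities H = 1.7804 bits.
b·(H₀ − H) = 160 × (2.0000 − 1.7804) = 35.13 ms.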